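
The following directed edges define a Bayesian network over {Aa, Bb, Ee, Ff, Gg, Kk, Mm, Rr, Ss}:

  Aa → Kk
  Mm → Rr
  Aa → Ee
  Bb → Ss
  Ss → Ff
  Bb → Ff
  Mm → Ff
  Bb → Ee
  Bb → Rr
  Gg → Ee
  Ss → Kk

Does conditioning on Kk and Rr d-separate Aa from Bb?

4 paths connect Aa and Bb; each must be blocked for d-separation to hold:
Path 1: Aa → Ee ← Bb
  Ee is a collider here and neither Ee nor any of its descendants is conditioned on, so the collider stays closed — the path is blocked at Ee.
Path 2: Aa → Kk ← Ss → Ff ← Bb
  Ff is a collider here and neither Ff nor any of its descendants is conditioned on, so the collider stays closed — the path is blocked at Ff.
Path 3: Aa → Kk ← Ss → Ff ← Mm → Rr ← Bb
  Ff is a collider here and neither Ff nor any of its descendants is conditioned on, so the collider stays closed — the path is blocked at Ff.
Path 4: Aa → Kk ← Ss ← Bb
  Kk is a collider and Kk is conditioned on, which opens it; Ss is a chain and Ss is not conditioned on — no node blocks this path, so it is active.
Because an active path exists, Aa and Bb are not d-separated.

No — Aa and Bb are not d-separated given {Kk, Rr}.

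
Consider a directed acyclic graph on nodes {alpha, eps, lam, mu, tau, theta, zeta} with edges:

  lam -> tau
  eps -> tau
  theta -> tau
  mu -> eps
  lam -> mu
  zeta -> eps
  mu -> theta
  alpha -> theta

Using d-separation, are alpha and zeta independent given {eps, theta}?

There are 4 undirected paths between alpha and zeta; checking each against the conditioning set {eps, theta}:
Path 1: alpha → theta ← mu → eps ← zeta
  theta is a collider and theta is conditioned on, which opens it; mu is a fork and mu is not conditioned on; eps is a collider and eps is conditioned on, which opens it — no node blocks this path, so it is active.
Path 2: alpha → theta ← mu ← lam → tau ← eps ← zeta
  tau is a collider here and neither tau nor any of its descendants is conditioned on, so the collider stays closed — the path is blocked at tau.
Path 3: alpha → theta → tau ← eps ← zeta
  theta is a chain here and theta is conditioned on, so the path is blocked at theta.
Path 4: alpha → theta → tau ← lam → mu → eps ← zeta
  theta is a chain here and theta is conditioned on, so the path is blocked at theta.
Since the path alpha → theta ← mu → eps ← zeta is active, alpha and zeta are not d-separated given {eps, theta}.

No — alpha and zeta are not d-separated given {eps, theta}.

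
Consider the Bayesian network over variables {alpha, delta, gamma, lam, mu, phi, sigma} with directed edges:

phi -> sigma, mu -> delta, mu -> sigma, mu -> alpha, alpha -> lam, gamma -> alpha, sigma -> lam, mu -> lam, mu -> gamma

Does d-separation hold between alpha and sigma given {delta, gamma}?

No — alpha and sigma are not d-separated given {delta, gamma}.

We examine all 6 paths between alpha and sigma:
Path 1: alpha ← mu → sigma
  mu is a fork and mu is not conditioned on — no node blocks this path, so it is active.
Path 2: alpha ← mu → lam ← sigma
  lam is a collider here and neither lam nor any of its descendants is conditioned on, so the collider stays closed — the path is blocked at lam.
Path 3: alpha ← gamma ← mu → sigma
  gamma is a chain here and gamma is conditioned on, so the path is blocked at gamma.
Path 4: alpha ← gamma ← mu → lam ← sigma
  gamma is a chain here and gamma is conditioned on, so the path is blocked at gamma.
Path 5: alpha → lam ← mu → sigma
  lam is a collider here and neither lam nor any of its descendants is conditioned on, so the collider stays closed — the path is blocked at lam.
Path 6: alpha → lam ← sigma
  lam is a collider here and neither lam nor any of its descendants is conditioned on, so the collider stays closed — the path is blocked at lam.
At least one path is unblocked, so d-separation fails.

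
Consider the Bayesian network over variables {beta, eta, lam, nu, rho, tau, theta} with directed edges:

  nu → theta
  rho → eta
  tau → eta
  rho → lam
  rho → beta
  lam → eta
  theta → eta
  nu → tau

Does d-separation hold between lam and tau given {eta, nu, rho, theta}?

Enumerating the 4 paths from lam to tau and testing each for blocking by {eta, nu, rho, theta}:
Path 1: lam → eta ← theta ← nu → tau
  theta is a chain here and theta is conditioned on, so the path is blocked at theta.
Path 2: lam → eta ← tau
  eta is a collider and eta is conditioned on, which opens it — no node blocks this path, so it is active.
Path 3: lam ← rho → eta ← theta ← nu → tau
  rho is a fork here and rho is conditioned on, so the path is blocked at rho.
Path 4: lam ← rho → eta ← tau
  rho is a fork here and rho is conditioned on, so the path is blocked at rho.
Because an active path exists, lam and tau are not d-separated.

No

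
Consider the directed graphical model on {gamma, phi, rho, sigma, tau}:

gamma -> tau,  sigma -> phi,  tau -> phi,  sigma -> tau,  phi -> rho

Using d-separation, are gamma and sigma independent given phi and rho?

No — gamma and sigma are not d-separated given {phi, rho}.

Enumerating the 2 paths from gamma to sigma and testing each for blocking by {phi, rho}:
Path 1: gamma → tau → phi ← sigma
  tau is a chain and tau is not conditioned on; phi is a collider and phi is conditioned on, which opens it — no node blocks this path, so it is active.
Path 2: gamma → tau ← sigma
  tau is a collider and its descendant rho is conditioned on, which opens it — no node blocks this path, so it is active.
Since the path gamma → tau → phi ← sigma is active, gamma and sigma are not d-separated given {phi, rho}.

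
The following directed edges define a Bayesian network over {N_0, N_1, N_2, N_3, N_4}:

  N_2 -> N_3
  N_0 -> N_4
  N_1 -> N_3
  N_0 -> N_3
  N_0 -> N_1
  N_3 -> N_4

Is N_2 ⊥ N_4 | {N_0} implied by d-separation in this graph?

Enumerating the 3 paths from N_2 to N_4 and testing each for blocking by {N_0}:
Path 1: N_2 → N_3 ← N_1 ← N_0 → N_4
  N_3 is a collider here and neither N_3 nor any of its descendants is conditioned on, so the collider stays closed — the path is blocked at N_3.
Path 2: N_2 → N_3 ← N_0 → N_4
  N_3 is a collider here and neither N_3 nor any of its descendants is conditioned on, so the collider stays closed — the path is blocked at N_3.
Path 3: N_2 → N_3 → N_4
  N_3 is a chain and N_3 is not conditioned on — no node blocks this path, so it is active.
Since the path N_2 → N_3 → N_4 is active, N_2 and N_4 are not d-separated given {N_0}.

No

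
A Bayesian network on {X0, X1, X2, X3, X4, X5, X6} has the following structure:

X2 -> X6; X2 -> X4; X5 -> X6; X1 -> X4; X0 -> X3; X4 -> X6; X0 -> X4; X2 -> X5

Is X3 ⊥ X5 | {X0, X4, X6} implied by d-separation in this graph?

Yes

We examine all 4 paths between X3 and X5:
Path 1: X3 ← X0 → X4 → X6 ← X5
  X0 is a fork here and X0 is conditioned on, so the path is blocked at X0.
Path 2: X3 ← X0 → X4 → X6 ← X2 → X5
  X0 is a fork here and X0 is conditioned on, so the path is blocked at X0.
Path 3: X3 ← X0 → X4 ← X2 → X6 ← X5
  X0 is a fork here and X0 is conditioned on, so the path is blocked at X0.
Path 4: X3 ← X0 → X4 ← X2 → X5
  X0 is a fork here and X0 is conditioned on, so the path is blocked at X0.
Since every path is blocked, d-separation holds.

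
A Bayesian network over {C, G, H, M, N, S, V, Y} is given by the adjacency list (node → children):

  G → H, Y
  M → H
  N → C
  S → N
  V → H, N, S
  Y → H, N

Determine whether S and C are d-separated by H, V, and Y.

No

Enumerating the 4 paths from S to C and testing each for blocking by {H, V, Y}:
  1. S ← V → H ← G → Y → N → C — V:fork[blocks]; H:collider[open]; G:fork[open]; Y:chain[blocks]; N:chain[open] ⇒ blocked
  2. S ← V → H ← Y → N → C — V:fork[blocks]; H:collider[open]; Y:fork[blocks]; N:chain[open] ⇒ blocked
  3. S ← V → N → C — V:fork[blocks]; N:chain[open] ⇒ blocked
  4. S → N → C — N:chain[open] ⇒ active
Because an active path exists, S and C are not d-separated.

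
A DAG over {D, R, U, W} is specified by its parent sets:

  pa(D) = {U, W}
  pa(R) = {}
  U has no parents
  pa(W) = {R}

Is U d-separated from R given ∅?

There is one path between U and R:
  1. U → D ← W ← R — D:collider[blocks]; W:chain[open] ⇒ blocked
Since every path is blocked, d-separation holds.

Yes — U and R are d-separated given ∅.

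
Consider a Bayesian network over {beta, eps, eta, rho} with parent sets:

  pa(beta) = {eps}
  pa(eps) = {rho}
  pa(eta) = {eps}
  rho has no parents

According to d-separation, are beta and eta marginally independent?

The only undirected path from beta to eta is:
  1. beta ← eps → eta — eps:fork[open] ⇒ active
Because an active path exists, beta and eta are not d-separated.

No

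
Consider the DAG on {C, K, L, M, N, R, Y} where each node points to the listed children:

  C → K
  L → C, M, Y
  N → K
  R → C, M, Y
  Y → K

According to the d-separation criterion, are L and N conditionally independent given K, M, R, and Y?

No

We examine all 6 paths between L and N:
Path 1: L → C ← R → Y → K ← N
  R is a fork here and R is conditioned on, so the path is blocked at R.
Path 2: L → C → K ← N
  C is a chain and C is not conditioned on; K is a collider and K is conditioned on, which opens it — no node blocks this path, so it is active.
Path 3: L → M ← R → C → K ← N
  R is a fork here and R is conditioned on, so the path is blocked at R.
Path 4: L → M ← R → Y → K ← N
  R is a fork here and R is conditioned on, so the path is blocked at R.
Path 5: L → Y ← R → C → K ← N
  R is a fork here and R is conditioned on, so the path is blocked at R.
Path 6: L → Y → K ← N
  Y is a chain here and Y is conditioned on, so the path is blocked at Y.
Since the path L → C → K ← N is active, L and N are not d-separated given {K, M, R, Y}.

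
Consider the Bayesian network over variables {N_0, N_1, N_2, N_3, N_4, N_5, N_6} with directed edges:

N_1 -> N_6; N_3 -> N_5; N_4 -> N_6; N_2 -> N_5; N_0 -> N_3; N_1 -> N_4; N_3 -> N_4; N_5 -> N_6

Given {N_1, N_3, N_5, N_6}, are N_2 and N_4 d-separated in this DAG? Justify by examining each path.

Yes

There are 3 undirected paths between N_2 and N_4; checking each against the conditioning set {N_1, N_3, N_5, N_6}:
  1. N_2 → N_5 → N_6 ← N_4 — N_5:chain[blocks]; N_6:collider[open] ⇒ blocked
  2. N_2 → N_5 → N_6 ← N_1 → N_4 — N_5:chain[blocks]; N_6:collider[open]; N_1:fork[blocks] ⇒ blocked
  3. N_2 → N_5 ← N_3 → N_4 — N_5:collider[open]; N_3:fork[blocks] ⇒ blocked
Every path is blocked, so N_2 and N_4 are d-separated given {N_1, N_3, N_5, N_6}.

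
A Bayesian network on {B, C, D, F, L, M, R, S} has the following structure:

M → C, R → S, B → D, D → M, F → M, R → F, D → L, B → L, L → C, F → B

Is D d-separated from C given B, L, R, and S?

6 paths connect D and C; each must be blocked for d-separation to hold:
Path 1: D → M → C
  M is a chain and M is not conditioned on — no node blocks this path, so it is active.
Path 2: D → M ← F → B → L → C
  M is a collider here and neither M nor any of its descendants is conditioned on, so the collider stays closed — the path is blocked at M.
Path 3: D → L ← B ← F → M → C
  B is a chain here and B is conditioned on, so the path is blocked at B.
Path 4: D → L → C
  L is a chain here and L is conditioned on, so the path is blocked at L.
Path 5: D ← B → L → C
  B is a fork here and B is conditioned on, so the path is blocked at B.
Path 6: D ← B ← F → M → C
  B is a chain here and B is conditioned on, so the path is blocked at B.
Since the path D → M → C is active, D and C are not d-separated given {B, L, R, S}.

No — D and C are not d-separated given {B, L, R, S}.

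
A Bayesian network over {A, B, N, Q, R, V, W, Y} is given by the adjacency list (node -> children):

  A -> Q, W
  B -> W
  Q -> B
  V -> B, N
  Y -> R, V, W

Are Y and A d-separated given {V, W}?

No

4 paths connect Y and A; each must be blocked for d-separation to hold:
Path 1: Y → V → B → W ← A
  V is a chain here and V is conditioned on, so the path is blocked at V.
Path 2: Y → V → B ← Q ← A
  V is a chain here and V is conditioned on, so the path is blocked at V.
Path 3: Y → W ← B ← Q ← A
  W is a collider and W is conditioned on, which opens it; B is a chain and B is not conditioned on; Q is a chain and Q is not conditioned on — no node blocks this path, so it is active.
Path 4: Y → W ← A
  W is a collider and W is conditioned on, which opens it — no node blocks this path, so it is active.
Since the path Y → W ← B ← Q ← A is active, Y and A are not d-separated given {V, W}.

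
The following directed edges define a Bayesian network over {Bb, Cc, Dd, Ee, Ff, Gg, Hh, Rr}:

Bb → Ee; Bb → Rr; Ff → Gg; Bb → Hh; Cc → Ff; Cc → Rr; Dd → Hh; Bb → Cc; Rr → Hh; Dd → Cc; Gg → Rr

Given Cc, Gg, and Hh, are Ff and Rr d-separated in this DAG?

We examine all 6 paths between Ff and Rr:
Path 1: Ff ← Cc ← Bb → Hh ← Rr
  Cc is a chain here and Cc is conditioned on, so the path is blocked at Cc.
Path 2: Ff ← Cc ← Bb → Rr
  Cc is a chain here and Cc is conditioned on, so the path is blocked at Cc.
Path 3: Ff ← Cc → Rr
  Cc is a fork here and Cc is conditioned on, so the path is blocked at Cc.
Path 4: Ff ← Cc ← Dd → Hh ← Bb → Rr
  Cc is a chain here and Cc is conditioned on, so the path is blocked at Cc.
Path 5: Ff ← Cc ← Dd → Hh ← Rr
  Cc is a chain here and Cc is conditioned on, so the path is blocked at Cc.
Path 6: Ff → Gg → Rr
  Gg is a chain here and Gg is conditioned on, so the path is blocked at Gg.
All paths are blocked; Ff ⊥ Rr | {Cc, Gg, Hh} holds.

Yes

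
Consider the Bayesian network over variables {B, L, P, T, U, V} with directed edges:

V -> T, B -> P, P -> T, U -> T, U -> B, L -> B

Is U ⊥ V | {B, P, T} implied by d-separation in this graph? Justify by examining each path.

No

Enumerating the 2 paths from U to V and testing each for blocking by {B, P, T}:
Path 1: U → T ← V
  T is a collider and T is conditioned on, which opens it — no node blocks this path, so it is active.
Path 2: U → B → P → T ← V
  B is a chain here and B is conditioned on, so the path is blocked at B.
At least one path is unblocked, so d-separation fails.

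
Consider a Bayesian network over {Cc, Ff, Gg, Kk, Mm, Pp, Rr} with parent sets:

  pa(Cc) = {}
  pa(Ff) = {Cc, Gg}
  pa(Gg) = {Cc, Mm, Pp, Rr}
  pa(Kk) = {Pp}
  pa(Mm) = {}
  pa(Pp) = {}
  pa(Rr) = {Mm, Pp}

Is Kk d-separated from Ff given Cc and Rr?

No — Kk and Ff are not d-separated given {Cc, Rr}.

There are 6 undirected paths between Kk and Ff; checking each against the conditioning set {Cc, Rr}:
Path 1: Kk ← Pp → Gg → Ff
  Pp is a fork and Pp is not conditioned on; Gg is a chain and Gg is not conditioned on — no node blocks this path, so it is active.
Path 2: Kk ← Pp → Gg ← Cc → Ff
  Gg is a collider here and neither Gg nor any of its descendants is conditioned on, so the collider stays closed — the path is blocked at Gg.
Path 3: Kk ← Pp → Rr ← Mm → Gg → Ff
  Pp is a fork and Pp is not conditioned on; Rr is a collider and Rr is conditioned on, which opens it; Mm is a fork and Mm is not conditioned on; Gg is a chain and Gg is not conditioned on — no node blocks this path, so it is active.
Path 4: Kk ← Pp → Rr ← Mm → Gg ← Cc → Ff
  Gg is a collider here and neither Gg nor any of its descendants is conditioned on, so the collider stays closed — the path is blocked at Gg.
Path 5: Kk ← Pp → Rr → Gg → Ff
  Rr is a chain here and Rr is conditioned on, so the path is blocked at Rr.
Path 6: Kk ← Pp → Rr → Gg ← Cc → Ff
  Rr is a chain here and Rr is conditioned on, so the path is blocked at Rr.
Because an active path exists, Kk and Ff are not d-separated.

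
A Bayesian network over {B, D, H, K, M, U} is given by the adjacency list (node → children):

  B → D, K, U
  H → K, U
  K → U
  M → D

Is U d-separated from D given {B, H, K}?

3 paths connect U and D; each must be blocked for d-separation to hold:
  1. U ← K ← B → D — K:chain[blocks]; B:fork[blocks] ⇒ blocked
  2. U ← H → K ← B → D — H:fork[blocks]; K:collider[open]; B:fork[blocks] ⇒ blocked
  3. U ← B → D — B:fork[blocks] ⇒ blocked
All paths are blocked; U ⊥ D | {B, H, K} holds.

Yes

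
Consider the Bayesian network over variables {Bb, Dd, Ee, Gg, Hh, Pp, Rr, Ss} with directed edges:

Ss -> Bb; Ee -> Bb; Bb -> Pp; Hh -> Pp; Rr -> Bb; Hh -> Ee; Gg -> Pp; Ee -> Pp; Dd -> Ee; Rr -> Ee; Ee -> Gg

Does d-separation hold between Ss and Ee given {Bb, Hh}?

There are 5 undirected paths between Ss and Ee; checking each against the conditioning set {Bb, Hh}:
  1. Ss → Bb ← Ee — Bb:collider[open] ⇒ active
  2. Ss → Bb ← Rr → Ee — Bb:collider[open]; Rr:fork[open] ⇒ active
  3. Ss → Bb → Pp ← Hh → Ee — Bb:chain[blocks]; Pp:collider[blocks]; Hh:fork[blocks] ⇒ blocked
  4. Ss → Bb → Pp ← Ee — Bb:chain[blocks]; Pp:collider[blocks] ⇒ blocked
  5. Ss → Bb → Pp ← Gg ← Ee — Bb:chain[blocks]; Pp:collider[blocks]; Gg:chain[open] ⇒ blocked
At least one path is unblocked, so d-separation fails.

No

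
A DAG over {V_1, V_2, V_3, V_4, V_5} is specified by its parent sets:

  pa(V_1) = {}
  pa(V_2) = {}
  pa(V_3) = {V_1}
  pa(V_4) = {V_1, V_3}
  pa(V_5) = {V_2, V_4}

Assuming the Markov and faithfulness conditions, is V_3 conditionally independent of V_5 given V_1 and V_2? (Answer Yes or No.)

Enumerating the 2 paths from V_3 to V_5 and testing each for blocking by {V_1, V_2}:
Path 1: V_3 → V_4 → V_5
  V_4 is a chain and V_4 is not conditioned on — no node blocks this path, so it is active.
Path 2: V_3 ← V_1 → V_4 → V_5
  V_1 is a fork here and V_1 is conditioned on, so the path is blocked at V_1.
Since the path V_3 → V_4 → V_5 is active, V_3 and V_5 are not d-separated given {V_1, V_2}.

No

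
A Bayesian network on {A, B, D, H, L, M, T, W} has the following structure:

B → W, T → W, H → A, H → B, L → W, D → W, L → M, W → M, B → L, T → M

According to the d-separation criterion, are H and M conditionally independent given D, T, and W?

Enumerating the 6 paths from H to M and testing each for blocking by {D, T, W}:
  1. H → B → W → M — B:chain[open]; W:chain[blocks] ⇒ blocked
  2. H → B → W ← T → M — B:chain[open]; W:collider[open]; T:fork[blocks] ⇒ blocked
  3. H → B → W ← L → M — B:chain[open]; W:collider[open]; L:fork[open] ⇒ active
  4. H → B → L → M — B:chain[open]; L:chain[open] ⇒ active
  5. H → B → L → W → M — B:chain[open]; L:chain[open]; W:chain[blocks] ⇒ blocked
  6. H → B → L → W ← T → M — B:chain[open]; L:chain[open]; W:collider[open]; T:fork[blocks] ⇒ blocked
Because an active path exists, H and M are not d-separated.

No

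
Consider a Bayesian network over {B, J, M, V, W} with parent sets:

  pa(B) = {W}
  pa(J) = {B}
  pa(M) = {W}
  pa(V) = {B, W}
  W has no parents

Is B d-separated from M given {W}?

2 paths connect B and M; each must be blocked for d-separation to hold:
Path 1: B ← W → M
  W is a fork here and W is conditioned on, so the path is blocked at W.
Path 2: B → V ← W → M
  V is a collider here and neither V nor any of its descendants is conditioned on, so the collider stays closed — the path is blocked at V.
All paths are blocked; B ⊥ M | {W} holds.

Yes — B and M are d-separated given {W}.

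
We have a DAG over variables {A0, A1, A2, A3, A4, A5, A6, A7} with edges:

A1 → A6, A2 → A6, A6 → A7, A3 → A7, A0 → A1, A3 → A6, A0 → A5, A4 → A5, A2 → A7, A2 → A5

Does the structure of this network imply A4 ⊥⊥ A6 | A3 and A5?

No

There are 4 undirected paths between A4 and A6; checking each against the conditioning set {A3, A5}:
  1. A4 → A5 ← A0 → A1 → A6 — A5:collider[open]; A0:fork[open]; A1:chain[open] ⇒ active
  2. A4 → A5 ← A2 → A7 ← A3 → A6 — A5:collider[open]; A2:fork[open]; A7:collider[blocks]; A3:fork[blocks] ⇒ blocked
  3. A4 → A5 ← A2 → A7 ← A6 — A5:collider[open]; A2:fork[open]; A7:collider[blocks] ⇒ blocked
  4. A4 → A5 ← A2 → A6 — A5:collider[open]; A2:fork[open] ⇒ active
At least one path is unblocked, so d-separation fails.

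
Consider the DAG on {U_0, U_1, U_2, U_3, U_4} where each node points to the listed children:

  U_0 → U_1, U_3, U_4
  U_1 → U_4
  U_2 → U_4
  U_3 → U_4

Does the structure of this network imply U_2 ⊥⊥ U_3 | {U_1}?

There are 3 undirected paths between U_2 and U_3; checking each against the conditioning set {U_1}:
Path 1: U_2 → U_4 ← U_3
  U_4 is a collider here and neither U_4 nor any of its descendants is conditioned on, so the collider stays closed — the path is blocked at U_4.
Path 2: U_2 → U_4 ← U_1 ← U_0 → U_3
  U_4 is a collider here and neither U_4 nor any of its descendants is conditioned on, so the collider stays closed — the path is blocked at U_4.
Path 3: U_2 → U_4 ← U_0 → U_3
  U_4 is a collider here and neither U_4 nor any of its descendants is conditioned on, so the collider stays closed — the path is blocked at U_4.
All paths are blocked; U_2 ⊥ U_3 | {U_1} holds.

Yes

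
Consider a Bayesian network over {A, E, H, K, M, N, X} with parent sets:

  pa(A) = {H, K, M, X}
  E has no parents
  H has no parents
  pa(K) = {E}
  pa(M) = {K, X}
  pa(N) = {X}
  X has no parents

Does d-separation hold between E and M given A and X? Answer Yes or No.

There are 3 undirected paths between E and M; checking each against the conditioning set {A, X}:
  1. E → K → A ← X → M — K:chain[open]; A:collider[open]; X:fork[blocks] ⇒ blocked
  2. E → K → A ← M — K:chain[open]; A:collider[open] ⇒ active
  3. E → K → M — K:chain[open] ⇒ active
At least one path is unblocked, so d-separation fails.

No — E and M are not d-separated given {A, X}.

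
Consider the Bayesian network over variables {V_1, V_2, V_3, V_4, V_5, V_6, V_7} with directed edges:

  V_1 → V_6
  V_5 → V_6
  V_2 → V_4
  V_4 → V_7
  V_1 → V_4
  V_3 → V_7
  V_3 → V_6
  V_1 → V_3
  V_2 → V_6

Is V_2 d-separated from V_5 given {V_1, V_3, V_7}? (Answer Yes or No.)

We examine all 5 paths between V_2 and V_5:
  1. V_2 → V_6 ← V_5 — V_6:collider[blocks] ⇒ blocked
  2. V_2 → V_4 ← V_1 → V_6 ← V_5 — V_4:collider[open]; V_1:fork[blocks]; V_6:collider[blocks] ⇒ blocked
  3. V_2 → V_4 ← V_1 → V_3 → V_6 ← V_5 — V_4:collider[open]; V_1:fork[blocks]; V_3:chain[blocks]; V_6:collider[blocks] ⇒ blocked
  4. V_2 → V_4 → V_7 ← V_3 ← V_1 → V_6 ← V_5 — V_4:chain[open]; V_7:collider[open]; V_3:chain[blocks]; V_1:fork[blocks]; V_6:collider[blocks] ⇒ blocked
  5. V_2 → V_4 → V_7 ← V_3 → V_6 ← V_5 — V_4:chain[open]; V_7:collider[open]; V_3:fork[blocks]; V_6:collider[blocks] ⇒ blocked
Every path is blocked, so V_2 and V_5 are d-separated given {V_1, V_3, V_7}.

Yes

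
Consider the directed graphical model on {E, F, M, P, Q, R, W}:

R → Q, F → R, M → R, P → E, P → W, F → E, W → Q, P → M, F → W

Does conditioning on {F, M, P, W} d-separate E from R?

Yes

There are 6 undirected paths between E and R; checking each against the conditioning set {F, M, P, W}:
  1. E ← P → M → R — P:fork[blocks]; M:chain[blocks] ⇒ blocked
  2. E ← P → W ← F → R — P:fork[blocks]; W:collider[open]; F:fork[blocks] ⇒ blocked
  3. E ← P → W → Q ← R — P:fork[blocks]; W:chain[blocks]; Q:collider[blocks] ⇒ blocked
  4. E ← F → R — F:fork[blocks] ⇒ blocked
  5. E ← F → W ← P → M → R — F:fork[blocks]; W:collider[open]; P:fork[blocks]; M:chain[blocks] ⇒ blocked
  6. E ← F → W → Q ← R — F:fork[blocks]; W:chain[blocks]; Q:collider[blocks] ⇒ blocked
Since every path is blocked, d-separation holds.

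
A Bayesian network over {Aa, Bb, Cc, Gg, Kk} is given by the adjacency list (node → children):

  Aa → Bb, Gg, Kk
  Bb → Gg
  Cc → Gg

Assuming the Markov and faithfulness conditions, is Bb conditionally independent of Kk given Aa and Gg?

Yes

Enumerating the 2 paths from Bb to Kk and testing each for blocking by {Aa, Gg}:
Path 1: Bb → Gg ← Aa → Kk
  Aa is a fork here and Aa is conditioned on, so the path is blocked at Aa.
Path 2: Bb ← Aa → Kk
  Aa is a fork here and Aa is conditioned on, so the path is blocked at Aa.
Since every path is blocked, d-separation holds.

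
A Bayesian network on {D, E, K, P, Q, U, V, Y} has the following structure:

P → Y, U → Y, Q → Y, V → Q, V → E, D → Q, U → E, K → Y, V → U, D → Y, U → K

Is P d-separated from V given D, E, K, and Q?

Yes

Enumerating the 6 paths from P to V and testing each for blocking by {D, E, K, Q}:
Path 1: P → Y ← Q ← V
  Y is a collider here and neither Y nor any of its descendants is conditioned on, so the collider stays closed — the path is blocked at Y.
Path 2: P → Y ← D → Q ← V
  Y is a collider here and neither Y nor any of its descendants is conditioned on, so the collider stays closed — the path is blocked at Y.
Path 3: P → Y ← K ← U → E ← V
  Y is a collider here and neither Y nor any of its descendants is conditioned on, so the collider stays closed — the path is blocked at Y.
Path 4: P → Y ← K ← U ← V
  Y is a collider here and neither Y nor any of its descendants is conditioned on, so the collider stays closed — the path is blocked at Y.
Path 5: P → Y ← U → E ← V
  Y is a collider here and neither Y nor any of its descendants is conditioned on, so the collider stays closed — the path is blocked at Y.
Path 6: P → Y ← U ← V
  Y is a collider here and neither Y nor any of its descendants is conditioned on, so the collider stays closed — the path is blocked at Y.
Since every path is blocked, d-separation holds.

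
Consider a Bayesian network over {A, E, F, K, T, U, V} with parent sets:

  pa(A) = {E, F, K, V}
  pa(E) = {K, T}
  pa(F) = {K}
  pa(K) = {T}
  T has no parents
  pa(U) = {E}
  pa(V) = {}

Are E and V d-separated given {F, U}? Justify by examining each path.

5 paths connect E and V; each must be blocked for d-separation to hold:
Path 1: E → A ← V
  A is a collider here and neither A nor any of its descendants is conditioned on, so the collider stays closed — the path is blocked at A.
Path 2: E ← T → K → A ← V
  A is a collider here and neither A nor any of its descendants is conditioned on, so the collider stays closed — the path is blocked at A.
Path 3: E ← T → K → F → A ← V
  F is a chain here and F is conditioned on, so the path is blocked at F.
Path 4: E ← K → A ← V
  A is a collider here and neither A nor any of its descendants is conditioned on, so the collider stays closed — the path is blocked at A.
Path 5: E ← K → F → A ← V
  F is a chain here and F is conditioned on, so the path is blocked at F.
Since every path is blocked, d-separation holds.

Yes — E and V are d-separated given {F, U}.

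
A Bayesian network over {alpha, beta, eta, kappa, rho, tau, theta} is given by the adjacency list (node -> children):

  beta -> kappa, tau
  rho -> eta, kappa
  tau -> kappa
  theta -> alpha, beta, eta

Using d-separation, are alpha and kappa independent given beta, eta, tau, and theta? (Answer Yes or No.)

Yes

3 paths connect alpha and kappa; each must be blocked for d-separation to hold:
Path 1: alpha ← theta → eta ← rho → kappa
  theta is a fork here and theta is conditioned on, so the path is blocked at theta.
Path 2: alpha ← theta → beta → tau → kappa
  theta is a fork here and theta is conditioned on, so the path is blocked at theta.
Path 3: alpha ← theta → beta → kappa
  theta is a fork here and theta is conditioned on, so the path is blocked at theta.
Since every path is blocked, d-separation holds.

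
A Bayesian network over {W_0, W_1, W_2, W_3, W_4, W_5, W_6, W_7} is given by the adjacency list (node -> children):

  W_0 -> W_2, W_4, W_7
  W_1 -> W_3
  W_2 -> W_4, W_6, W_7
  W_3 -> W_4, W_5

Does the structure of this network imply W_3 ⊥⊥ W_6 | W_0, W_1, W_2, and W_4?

Enumerating the 3 paths from W_3 to W_6 and testing each for blocking by {W_0, W_1, W_2, W_4}:
  1. W_3 → W_4 ← W_2 → W_6 — W_4:collider[open]; W_2:fork[blocks] ⇒ blocked
  2. W_3 → W_4 ← W_0 → W_7 ← W_2 → W_6 — W_4:collider[open]; W_0:fork[blocks]; W_7:collider[blocks]; W_2:fork[blocks] ⇒ blocked
  3. W_3 → W_4 ← W_0 → W_2 → W_6 — W_4:collider[open]; W_0:fork[blocks]; W_2:chain[blocks] ⇒ blocked
Since every path is blocked, d-separation holds.

Yes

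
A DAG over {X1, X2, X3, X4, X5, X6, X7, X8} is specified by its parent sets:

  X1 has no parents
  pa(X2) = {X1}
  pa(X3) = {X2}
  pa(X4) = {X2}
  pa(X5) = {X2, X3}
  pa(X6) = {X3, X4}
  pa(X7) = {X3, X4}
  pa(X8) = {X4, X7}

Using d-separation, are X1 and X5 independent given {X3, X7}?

No

There are 5 undirected paths between X1 and X5; checking each against the conditioning set {X3, X7}:
Path 1: X1 → X2 → X4 → X6 ← X3 → X5
  X6 is a collider here and neither X6 nor any of its descendants is conditioned on, so the collider stays closed — the path is blocked at X6.
Path 2: X1 → X2 → X4 → X8 ← X7 ← X3 → X5
  X8 is a collider here and neither X8 nor any of its descendants is conditioned on, so the collider stays closed — the path is blocked at X8.
Path 3: X1 → X2 → X4 → X7 ← X3 → X5
  X3 is a fork here and X3 is conditioned on, so the path is blocked at X3.
Path 4: X1 → X2 → X5
  X2 is a chain and X2 is not conditioned on — no node blocks this path, so it is active.
Path 5: X1 → X2 → X3 → X5
  X3 is a chain here and X3 is conditioned on, so the path is blocked at X3.
At least one path is unblocked, so d-separation fails.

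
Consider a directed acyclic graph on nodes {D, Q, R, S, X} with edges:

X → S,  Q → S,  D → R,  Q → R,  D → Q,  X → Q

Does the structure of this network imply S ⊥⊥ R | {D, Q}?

There are 4 undirected paths between S and R; checking each against the conditioning set {D, Q}:
  1. S ← Q → R — Q:fork[blocks] ⇒ blocked
  2. S ← Q ← D → R — Q:chain[blocks]; D:fork[blocks] ⇒ blocked
  3. S ← X → Q → R — X:fork[open]; Q:chain[blocks] ⇒ blocked
  4. S ← X → Q ← D → R — X:fork[open]; Q:collider[open]; D:fork[blocks] ⇒ blocked
Since every path is blocked, d-separation holds.

Yes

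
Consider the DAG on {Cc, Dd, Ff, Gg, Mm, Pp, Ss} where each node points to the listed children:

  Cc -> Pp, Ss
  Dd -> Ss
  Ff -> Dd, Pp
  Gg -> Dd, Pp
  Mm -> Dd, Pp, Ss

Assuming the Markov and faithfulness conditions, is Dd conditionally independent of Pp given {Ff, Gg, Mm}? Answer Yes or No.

Yes

We examine all 6 paths between Dd and Pp:
  1. Dd ← Ff → Pp — Ff:fork[blocks] ⇒ blocked
  2. Dd ← Gg → Pp — Gg:fork[blocks] ⇒ blocked
  3. Dd ← Mm → Pp — Mm:fork[blocks] ⇒ blocked
  4. Dd ← Mm → Ss ← Cc → Pp — Mm:fork[blocks]; Ss:collider[blocks]; Cc:fork[open] ⇒ blocked
  5. Dd → Ss ← Mm → Pp — Ss:collider[blocks]; Mm:fork[blocks] ⇒ blocked
  6. Dd → Ss ← Cc → Pp — Ss:collider[blocks]; Cc:fork[open] ⇒ blocked
All paths are blocked; Dd ⊥ Pp | {Ff, Gg, Mm} holds.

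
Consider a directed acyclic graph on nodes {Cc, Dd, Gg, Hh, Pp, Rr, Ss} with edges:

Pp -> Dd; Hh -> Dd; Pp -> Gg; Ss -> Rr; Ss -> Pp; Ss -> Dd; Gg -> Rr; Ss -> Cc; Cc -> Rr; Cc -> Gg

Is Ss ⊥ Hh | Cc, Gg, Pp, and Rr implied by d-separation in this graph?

Enumerating the 6 paths from Ss to Hh and testing each for blocking by {Cc, Gg, Pp, Rr}:
Path 1: Ss → Dd ← Hh
  Dd is a collider here and neither Dd nor any of its descendants is conditioned on, so the collider stays closed — the path is blocked at Dd.
Path 2: Ss → Cc → Gg ← Pp → Dd ← Hh
  Cc is a chain here and Cc is conditioned on, so the path is blocked at Cc.
Path 3: Ss → Cc → Rr ← Gg ← Pp → Dd ← Hh
  Cc is a chain here and Cc is conditioned on, so the path is blocked at Cc.
Path 4: Ss → Rr ← Gg ← Pp → Dd ← Hh
  Gg is a chain here and Gg is conditioned on, so the path is blocked at Gg.
Path 5: Ss → Rr ← Cc → Gg ← Pp → Dd ← Hh
  Cc is a fork here and Cc is conditioned on, so the path is blocked at Cc.
Path 6: Ss → Pp → Dd ← Hh
  Pp is a chain here and Pp is conditioned on, so the path is blocked at Pp.
Every path is blocked, so Ss and Hh are d-separated given {Cc, Gg, Pp, Rr}.

Yes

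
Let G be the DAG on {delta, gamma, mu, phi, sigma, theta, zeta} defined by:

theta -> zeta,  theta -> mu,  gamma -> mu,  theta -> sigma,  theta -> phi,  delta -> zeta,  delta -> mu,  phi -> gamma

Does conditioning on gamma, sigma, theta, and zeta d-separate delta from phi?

Yes

We examine all 4 paths between delta and phi:
Path 1: delta → mu ← theta → phi
  mu is a collider here and neither mu nor any of its descendants is conditioned on, so the collider stays closed — the path is blocked at mu.
Path 2: delta → mu ← gamma ← phi
  mu is a collider here and neither mu nor any of its descendants is conditioned on, so the collider stays closed — the path is blocked at mu.
Path 3: delta → zeta ← theta → mu ← gamma ← phi
  theta is a fork here and theta is conditioned on, so the path is blocked at theta.
Path 4: delta → zeta ← theta → phi
  theta is a fork here and theta is conditioned on, so the path is blocked at theta.
Every path is blocked, so delta and phi are d-separated given {gamma, sigma, theta, zeta}.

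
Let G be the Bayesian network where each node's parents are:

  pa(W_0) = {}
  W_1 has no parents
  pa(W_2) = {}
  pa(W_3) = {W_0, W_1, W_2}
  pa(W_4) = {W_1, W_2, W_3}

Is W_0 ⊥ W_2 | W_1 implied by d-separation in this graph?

Yes

3 paths connect W_0 and W_2; each must be blocked for d-separation to hold:
Path 1: W_0 → W_3 ← W_1 → W_4 ← W_2
  W_3 is a collider here and neither W_3 nor any of its descendants is conditioned on, so the collider stays closed — the path is blocked at W_3.
Path 2: W_0 → W_3 ← W_2
  W_3 is a collider here and neither W_3 nor any of its descendants is conditioned on, so the collider stays closed — the path is blocked at W_3.
Path 3: W_0 → W_3 → W_4 ← W_2
  W_4 is a collider here and neither W_4 nor any of its descendants is conditioned on, so the collider stays closed — the path is blocked at W_4.
Every path is blocked, so W_0 and W_2 are d-separated given {W_1}.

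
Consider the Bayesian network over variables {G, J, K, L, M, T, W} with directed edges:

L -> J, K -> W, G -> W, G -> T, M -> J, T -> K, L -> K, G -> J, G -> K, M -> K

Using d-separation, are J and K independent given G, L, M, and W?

Enumerating the 5 paths from J to K and testing each for blocking by {G, L, M, W}:
Path 1: J ← L → K
  L is a fork here and L is conditioned on, so the path is blocked at L.
Path 2: J ← G → K
  G is a fork here and G is conditioned on, so the path is blocked at G.
Path 3: J ← G → T → K
  G is a fork here and G is conditioned on, so the path is blocked at G.
Path 4: J ← G → W ← K
  G is a fork here and G is conditioned on, so the path is blocked at G.
Path 5: J ← M → K
  M is a fork here and M is conditioned on, so the path is blocked at M.
Every path is blocked, so J and K are d-separated given {G, L, M, W}.

Yes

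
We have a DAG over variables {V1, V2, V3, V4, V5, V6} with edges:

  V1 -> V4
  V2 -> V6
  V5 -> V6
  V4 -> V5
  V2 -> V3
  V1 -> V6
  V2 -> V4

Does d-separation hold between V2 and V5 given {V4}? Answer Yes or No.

Yes

Enumerating the 4 paths from V2 to V5 and testing each for blocking by {V4}:
  1. V2 → V6 ← V1 → V4 → V5 — V6:collider[blocks]; V1:fork[open]; V4:chain[blocks] ⇒ blocked
  2. V2 → V6 ← V5 — V6:collider[blocks] ⇒ blocked
  3. V2 → V4 ← V1 → V6 ← V5 — V4:collider[open]; V1:fork[open]; V6:collider[blocks] ⇒ blocked
  4. V2 → V4 → V5 — V4:chain[blocks] ⇒ blocked
Every path is blocked, so V2 and V5 are d-separated given {V4}.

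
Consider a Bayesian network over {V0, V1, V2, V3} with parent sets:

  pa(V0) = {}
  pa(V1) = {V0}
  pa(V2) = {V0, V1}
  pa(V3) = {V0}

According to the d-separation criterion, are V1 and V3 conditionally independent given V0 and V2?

2 paths connect V1 and V3; each must be blocked for d-separation to hold:
  1. V1 → V2 ← V0 → V3 — V2:collider[open]; V0:fork[blocks] ⇒ blocked
  2. V1 ← V0 → V3 — V0:fork[blocks] ⇒ blocked
Since every path is blocked, d-separation holds.

Yes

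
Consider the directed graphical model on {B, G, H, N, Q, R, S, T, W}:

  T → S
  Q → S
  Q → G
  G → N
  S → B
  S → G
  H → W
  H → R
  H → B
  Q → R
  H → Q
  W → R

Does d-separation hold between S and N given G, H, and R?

We examine all 5 paths between S and N:
Path 1: S → B ← H → W → R ← Q → G → N
  B is a collider here and neither B nor any of its descendants is conditioned on, so the collider stays closed — the path is blocked at B.
Path 2: S → B ← H → Q → G → N
  B is a collider here and neither B nor any of its descendants is conditioned on, so the collider stays closed — the path is blocked at B.
Path 3: S → B ← H → R ← Q → G → N
  B is a collider here and neither B nor any of its descendants is conditioned on, so the collider stays closed — the path is blocked at B.
Path 4: S ← Q → G → N
  G is a chain here and G is conditioned on, so the path is blocked at G.
Path 5: S → G → N
  G is a chain here and G is conditioned on, so the path is blocked at G.
All paths are blocked; S ⊥ N | {G, H, R} holds.

Yes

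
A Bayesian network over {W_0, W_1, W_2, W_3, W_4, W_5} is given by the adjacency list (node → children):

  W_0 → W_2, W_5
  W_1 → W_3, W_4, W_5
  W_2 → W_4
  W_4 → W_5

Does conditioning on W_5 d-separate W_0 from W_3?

4 paths connect W_0 and W_3; each must be blocked for d-separation to hold:
Path 1: W_0 → W_2 → W_4 ← W_1 → W_3
  W_2 is a chain and W_2 is not conditioned on; W_4 is a collider and its descendant W_5 is conditioned on, which opens it; W_1 is a fork and W_1 is not conditioned on — no node blocks this path, so it is active.
Path 2: W_0 → W_2 → W_4 → W_5 ← W_1 → W_3
  W_2 is a chain and W_2 is not conditioned on; W_4 is a chain and W_4 is not conditioned on; W_5 is a collider and W_5 is conditioned on, which opens it; W_1 is a fork and W_1 is not conditioned on — no node blocks this path, so it is active.
Path 3: W_0 → W_5 ← W_1 → W_3
  W_5 is a collider and W_5 is conditioned on, which opens it; W_1 is a fork and W_1 is not conditioned on — no node blocks this path, so it is active.
Path 4: W_0 → W_5 ← W_4 ← W_1 → W_3
  W_5 is a collider and W_5 is conditioned on, which opens it; W_4 is a chain and W_4 is not conditioned on; W_1 is a fork and W_1 is not conditioned on — no node blocks this path, so it is active.
Since the path W_0 → W_2 → W_4 ← W_1 → W_3 is active, W_0 and W_3 are not d-separated given {W_5}.

No — W_0 and W_3 are not d-separated given {W_5}.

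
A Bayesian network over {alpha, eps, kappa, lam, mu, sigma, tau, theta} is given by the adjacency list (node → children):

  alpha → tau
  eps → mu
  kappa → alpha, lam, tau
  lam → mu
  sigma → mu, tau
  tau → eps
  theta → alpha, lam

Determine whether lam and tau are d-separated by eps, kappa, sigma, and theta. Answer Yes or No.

6 paths connect lam and tau; each must be blocked for d-separation to hold:
Path 1: lam → mu ← sigma → tau
  mu is a collider here and neither mu nor any of its descendants is conditioned on, so the collider stays closed — the path is blocked at mu.
Path 2: lam → mu ← eps ← tau
  mu is a collider here and neither mu nor any of its descendants is conditioned on, so the collider stays closed — the path is blocked at mu.
Path 3: lam ← theta → alpha → tau
  theta is a fork here and theta is conditioned on, so the path is blocked at theta.
Path 4: lam ← theta → alpha ← kappa → tau
  theta is a fork here and theta is conditioned on, so the path is blocked at theta.
Path 5: lam ← kappa → alpha → tau
  kappa is a fork here and kappa is conditioned on, so the path is blocked at kappa.
Path 6: lam ← kappa → tau
  kappa is a fork here and kappa is conditioned on, so the path is blocked at kappa.
Since every path is blocked, d-separation holds.

Yes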